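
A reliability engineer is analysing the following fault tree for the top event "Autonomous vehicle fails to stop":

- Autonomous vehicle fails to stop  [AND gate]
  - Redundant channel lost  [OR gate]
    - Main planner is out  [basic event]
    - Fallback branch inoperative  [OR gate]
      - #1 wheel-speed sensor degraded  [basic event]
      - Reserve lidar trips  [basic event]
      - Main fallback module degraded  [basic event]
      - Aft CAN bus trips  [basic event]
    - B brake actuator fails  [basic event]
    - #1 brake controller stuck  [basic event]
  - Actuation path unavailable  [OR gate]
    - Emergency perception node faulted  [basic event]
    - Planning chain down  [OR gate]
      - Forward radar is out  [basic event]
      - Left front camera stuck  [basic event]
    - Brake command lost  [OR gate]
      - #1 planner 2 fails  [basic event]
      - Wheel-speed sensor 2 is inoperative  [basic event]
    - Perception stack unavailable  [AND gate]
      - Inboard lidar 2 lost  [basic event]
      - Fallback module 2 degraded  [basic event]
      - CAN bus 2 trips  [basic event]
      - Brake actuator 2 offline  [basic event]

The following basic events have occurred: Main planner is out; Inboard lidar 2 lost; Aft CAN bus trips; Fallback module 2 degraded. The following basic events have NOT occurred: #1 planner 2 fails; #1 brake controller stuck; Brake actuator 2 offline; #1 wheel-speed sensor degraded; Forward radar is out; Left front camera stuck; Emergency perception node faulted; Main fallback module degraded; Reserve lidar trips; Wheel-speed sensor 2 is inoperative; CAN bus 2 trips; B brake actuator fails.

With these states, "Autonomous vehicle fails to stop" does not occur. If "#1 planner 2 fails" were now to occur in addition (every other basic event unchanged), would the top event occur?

Counterfactual: set "#1 planner 2 fails" to occurred.
Fallback branch inoperative [OR]: #1 wheel-speed sensor degraded=not, Reserve lidar trips=not, Main fallback module degraded=not, Aft CAN bus trips=occurs → at least one input occurs → occurs.
Redundant channel lost [OR]: Main planner is out=occurs, Fallback branch inoperative=occurs, B brake actuator fails=not, #1 brake controller stuck=not → at least one input occurs → occurs.
Planning chain down [OR]: Forward radar is out=not, Left front camera stuck=not → no input occurs → does not occur.
Brake command lost [OR]: #1 planner 2 fails=occurs, Wheel-speed sensor 2 is inoperative=not → at least one input occurs → occurs.
Perception stack unavailable [AND]: Inboard lidar 2 lost=occurs, Fallback module 2 degraded=occurs, CAN bus 2 trips=not, Brake actuator 2 offline=not → not all inputs occur → does not occur.
Actuation path unavailable [OR]: Emergency perception node faulted=not, Planning chain down=not, Brake command lost=occurs, Perception stack unavailable=not → at least one input occurs → occurs.
Autonomous vehicle fails to stop [AND]: Redundant channel lost=occurs, Actuation path unavailable=occurs → all inputs occur → occurs.

Yes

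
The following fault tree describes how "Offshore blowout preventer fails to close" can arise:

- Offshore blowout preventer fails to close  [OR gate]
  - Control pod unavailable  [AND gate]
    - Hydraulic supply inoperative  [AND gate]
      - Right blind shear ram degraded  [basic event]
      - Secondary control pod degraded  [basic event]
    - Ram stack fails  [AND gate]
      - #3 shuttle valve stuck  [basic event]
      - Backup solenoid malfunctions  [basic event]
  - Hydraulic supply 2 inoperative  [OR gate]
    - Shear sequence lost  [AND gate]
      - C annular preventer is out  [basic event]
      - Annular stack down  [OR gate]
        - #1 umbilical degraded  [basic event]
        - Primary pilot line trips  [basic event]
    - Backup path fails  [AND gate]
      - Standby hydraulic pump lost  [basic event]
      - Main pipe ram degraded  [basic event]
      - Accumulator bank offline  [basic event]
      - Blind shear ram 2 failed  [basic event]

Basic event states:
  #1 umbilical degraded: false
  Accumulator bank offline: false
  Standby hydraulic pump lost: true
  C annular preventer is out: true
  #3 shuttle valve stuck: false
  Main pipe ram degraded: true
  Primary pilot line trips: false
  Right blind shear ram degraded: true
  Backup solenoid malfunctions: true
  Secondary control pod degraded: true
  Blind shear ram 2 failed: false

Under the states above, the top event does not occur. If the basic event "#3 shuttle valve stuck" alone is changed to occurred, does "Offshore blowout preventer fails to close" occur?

Counterfactual: set "#3 shuttle valve stuck" to occurred.
Hydraulic supply inoperative [AND]: Right blind shear ram degraded=occurs, Secondary control pod degraded=occurs → all inputs occur → occurs.
Ram stack fails [AND]: #3 shuttle valve stuck=occurs, Backup solenoid malfunctions=occurs → all inputs occur → occurs.
Control pod unavailable [AND]: Hydraulic supply inoperative=occurs, Ram stack fails=occurs → all inputs occur → occurs.
Annular stack down [OR]: #1 umbilical degraded=not, Primary pilot line trips=not → no input occurs → does not occur.
Shear sequence lost [AND]: C annular preventer is out=occurs, Annular stack down=not → not all inputs occur → does not occur.
Backup path fails [AND]: Standby hydraulic pump lost=occurs, Main pipe ram degraded=occurs, Accumulator bank offline=not, Blind shear ram 2 failed=not → not all inputs occur → does not occur.
Hydraulic supply 2 inoperative [OR]: Shear sequence lost=not, Backup path fails=not → no input occurs → does not occur.
Offshore blowout preventer fails to close [OR]: Control pod unavailable=occurs, Hydraulic supply 2 inoperative=not → at least one input occurs → occurs.

Yes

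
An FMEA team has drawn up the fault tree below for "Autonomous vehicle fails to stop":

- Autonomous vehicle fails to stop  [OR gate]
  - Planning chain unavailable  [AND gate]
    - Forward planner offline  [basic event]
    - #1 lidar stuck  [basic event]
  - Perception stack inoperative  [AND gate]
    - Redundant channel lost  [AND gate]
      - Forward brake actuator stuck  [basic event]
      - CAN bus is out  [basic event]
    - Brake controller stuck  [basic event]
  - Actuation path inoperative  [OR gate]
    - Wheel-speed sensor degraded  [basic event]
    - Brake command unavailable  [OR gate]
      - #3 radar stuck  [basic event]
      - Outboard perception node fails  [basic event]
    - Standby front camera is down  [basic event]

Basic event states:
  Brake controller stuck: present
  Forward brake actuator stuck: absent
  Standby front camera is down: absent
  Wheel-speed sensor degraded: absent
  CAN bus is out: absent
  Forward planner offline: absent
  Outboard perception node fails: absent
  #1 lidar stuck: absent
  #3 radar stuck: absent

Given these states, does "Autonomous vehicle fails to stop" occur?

No

Planning chain unavailable [AND]: Forward planner offline=not, #1 lidar stuck=not → not all inputs occur → does not occur.
Redundant channel lost [AND]: Forward brake actuator stuck=not, CAN bus is out=not → not all inputs occur → does not occur.
Perception stack inoperative [AND]: Redundant channel lost=not, Brake controller stuck=occurs → not all inputs occur → does not occur.
Brake command unavailable [OR]: #3 radar stuck=not, Outboard perception node fails=not → no input occurs → does not occur.
Actuation path inoperative [OR]: Wheel-speed sensor degraded=not, Brake command unavailable=not, Standby front camera is down=not → no input occurs → does not occur.
Autonomous vehicle fails to stop [OR]: Planning chain unavailable=not, Perception stack inoperative=not, Actuation path inoperative=not → no input occurs → does not occur.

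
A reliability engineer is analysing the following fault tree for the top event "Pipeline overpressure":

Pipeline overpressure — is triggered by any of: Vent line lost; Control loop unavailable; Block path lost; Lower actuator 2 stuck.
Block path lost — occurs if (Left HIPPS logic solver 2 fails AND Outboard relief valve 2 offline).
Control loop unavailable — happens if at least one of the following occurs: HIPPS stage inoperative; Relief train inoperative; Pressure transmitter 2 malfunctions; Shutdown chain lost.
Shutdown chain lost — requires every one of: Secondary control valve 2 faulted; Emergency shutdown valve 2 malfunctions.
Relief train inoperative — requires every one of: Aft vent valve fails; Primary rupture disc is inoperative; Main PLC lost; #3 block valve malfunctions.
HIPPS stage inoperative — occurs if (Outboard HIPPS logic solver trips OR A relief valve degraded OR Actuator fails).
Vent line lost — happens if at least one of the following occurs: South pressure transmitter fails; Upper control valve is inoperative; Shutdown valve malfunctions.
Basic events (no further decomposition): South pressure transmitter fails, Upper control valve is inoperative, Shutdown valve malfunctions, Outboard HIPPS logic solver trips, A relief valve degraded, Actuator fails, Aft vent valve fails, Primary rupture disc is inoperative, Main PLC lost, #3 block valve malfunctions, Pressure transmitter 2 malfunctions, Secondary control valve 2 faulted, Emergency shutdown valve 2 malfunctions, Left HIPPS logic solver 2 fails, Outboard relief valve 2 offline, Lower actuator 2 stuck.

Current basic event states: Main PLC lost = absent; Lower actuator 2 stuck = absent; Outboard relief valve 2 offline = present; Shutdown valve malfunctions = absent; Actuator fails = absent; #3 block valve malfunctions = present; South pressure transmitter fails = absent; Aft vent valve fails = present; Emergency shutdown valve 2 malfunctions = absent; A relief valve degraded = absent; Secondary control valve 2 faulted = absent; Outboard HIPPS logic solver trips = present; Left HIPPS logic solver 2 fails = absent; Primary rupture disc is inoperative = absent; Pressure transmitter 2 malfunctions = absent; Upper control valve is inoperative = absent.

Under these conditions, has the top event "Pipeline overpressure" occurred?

Vent line lost [OR]: South pressure transmitter fails=not, Upper control valve is inoperative=not, Shutdown valve malfunctions=not → no input occurs → does not occur.
HIPPS stage inoperative [OR]: Outboard HIPPS logic solver trips=occurs, A relief valve degraded=not, Actuator fails=not → at least one input occurs → occurs.
Relief train inoperative [AND]: Aft vent valve fails=occurs, Primary rupture disc is inoperative=not, Main PLC lost=not, #3 block valve malfunctions=occurs → not all inputs occur → does not occur.
Shutdown chain lost [AND]: Secondary control valve 2 faulted=not, Emergency shutdown valve 2 malfunctions=not → not all inputs occur → does not occur.
Control loop unavailable [OR]: HIPPS stage inoperative=occurs, Relief train inoperative=not, Pressure transmitter 2 malfunctions=not, Shutdown chain lost=not → at least one input occurs → occurs.
Block path lost [AND]: Left HIPPS logic solver 2 fails=not, Outboard relief valve 2 offline=occurs → not all inputs occur → does not occur.
Pipeline overpressure [OR]: Vent line lost=not, Control loop unavailable=occurs, Block path lost=not, Lower actuator 2 stuck=not → at least one input occurs → occurs.

Yes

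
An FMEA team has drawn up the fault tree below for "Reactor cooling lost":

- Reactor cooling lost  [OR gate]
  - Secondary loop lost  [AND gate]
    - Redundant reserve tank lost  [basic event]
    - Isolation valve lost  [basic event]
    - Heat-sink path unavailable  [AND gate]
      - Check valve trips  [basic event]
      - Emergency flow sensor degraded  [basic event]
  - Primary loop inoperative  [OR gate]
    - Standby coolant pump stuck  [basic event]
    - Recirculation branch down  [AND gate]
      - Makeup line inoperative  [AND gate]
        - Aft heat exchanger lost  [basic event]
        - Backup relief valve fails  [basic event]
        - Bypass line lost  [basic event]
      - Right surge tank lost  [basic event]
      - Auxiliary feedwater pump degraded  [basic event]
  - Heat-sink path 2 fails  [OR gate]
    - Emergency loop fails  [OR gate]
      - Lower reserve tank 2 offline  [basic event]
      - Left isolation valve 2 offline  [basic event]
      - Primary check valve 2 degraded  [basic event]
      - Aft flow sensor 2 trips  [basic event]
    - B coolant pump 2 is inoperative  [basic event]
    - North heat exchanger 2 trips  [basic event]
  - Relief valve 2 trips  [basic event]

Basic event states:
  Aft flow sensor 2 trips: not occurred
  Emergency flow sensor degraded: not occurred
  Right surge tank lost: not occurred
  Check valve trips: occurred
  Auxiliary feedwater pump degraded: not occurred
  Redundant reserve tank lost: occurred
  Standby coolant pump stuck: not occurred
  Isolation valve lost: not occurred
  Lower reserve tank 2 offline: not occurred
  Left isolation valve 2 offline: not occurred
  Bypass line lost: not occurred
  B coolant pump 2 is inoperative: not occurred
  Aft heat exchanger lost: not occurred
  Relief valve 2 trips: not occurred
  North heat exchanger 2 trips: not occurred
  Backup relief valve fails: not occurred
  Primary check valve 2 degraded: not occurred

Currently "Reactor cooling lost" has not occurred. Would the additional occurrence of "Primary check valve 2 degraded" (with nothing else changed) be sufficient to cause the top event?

Yes

Counterfactual: set "Primary check valve 2 degraded" to occurred.
Heat-sink path unavailable [AND]: Check valve trips=occurs, Emergency flow sensor degraded=not → not all inputs occur → does not occur.
Secondary loop lost [AND]: Redundant reserve tank lost=occurs, Isolation valve lost=not, Heat-sink path unavailable=not → not all inputs occur → does not occur.
Makeup line inoperative [AND]: Aft heat exchanger lost=not, Backup relief valve fails=not, Bypass line lost=not → not all inputs occur → does not occur.
Recirculation branch down [AND]: Makeup line inoperative=not, Right surge tank lost=not, Auxiliary feedwater pump degraded=not → not all inputs occur → does not occur.
Primary loop inoperative [OR]: Standby coolant pump stuck=not, Recirculation branch down=not → no input occurs → does not occur.
Emergency loop fails [OR]: Lower reserve tank 2 offline=not, Left isolation valve 2 offline=not, Primary check valve 2 degraded=occurs, Aft flow sensor 2 trips=not → at least one input occurs → occurs.
Heat-sink path 2 fails [OR]: Emergency loop fails=occurs, B coolant pump 2 is inoperative=not, North heat exchanger 2 trips=not → at least one input occurs → occurs.
Reactor cooling lost [OR]: Secondary loop lost=not, Primary loop inoperative=not, Heat-sink path 2 fails=occurs, Relief valve 2 trips=not → at least one input occurs → occurs.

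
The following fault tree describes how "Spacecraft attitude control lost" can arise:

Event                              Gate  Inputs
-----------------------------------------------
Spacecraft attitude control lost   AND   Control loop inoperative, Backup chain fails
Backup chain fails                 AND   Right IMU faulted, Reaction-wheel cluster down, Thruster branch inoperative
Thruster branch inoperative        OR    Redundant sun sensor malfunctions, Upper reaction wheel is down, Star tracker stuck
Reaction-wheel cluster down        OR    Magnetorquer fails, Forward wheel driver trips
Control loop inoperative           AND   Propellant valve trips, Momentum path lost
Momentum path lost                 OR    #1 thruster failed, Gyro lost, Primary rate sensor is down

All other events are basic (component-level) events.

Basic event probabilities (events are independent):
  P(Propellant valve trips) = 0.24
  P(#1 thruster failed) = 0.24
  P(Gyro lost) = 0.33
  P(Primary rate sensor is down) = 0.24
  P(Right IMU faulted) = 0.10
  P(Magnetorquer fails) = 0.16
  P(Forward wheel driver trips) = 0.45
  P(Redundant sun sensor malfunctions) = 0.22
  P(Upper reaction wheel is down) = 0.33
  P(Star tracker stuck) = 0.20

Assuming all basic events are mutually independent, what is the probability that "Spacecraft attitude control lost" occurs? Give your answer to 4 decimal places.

P(Momentum path lost) [OR] = 1 − (1−0.24) × (1−0.33) × (1−0.24) = 0.613008
P(Control loop inoperative) [AND] = 0.24 × 0.613008 = 0.147122
P(Reaction-wheel cluster down) [OR] = 1 − (1−0.16) × (1−0.45) = 0.538000
P(Thruster branch inoperative) [OR] = 1 − (1−0.22) × (1−0.33) × (1−0.20) = 0.581920
P(Backup chain fails) [AND] = 0.10 × 0.538000 × 0.581920 = 0.031307
P(Spacecraft attitude control lost) [AND] = 0.147122 × 0.031307 = 0.004606
Rounded to 4 decimal places: P(Spacecraft attitude control lost) ≈ 0.0046.

0.0046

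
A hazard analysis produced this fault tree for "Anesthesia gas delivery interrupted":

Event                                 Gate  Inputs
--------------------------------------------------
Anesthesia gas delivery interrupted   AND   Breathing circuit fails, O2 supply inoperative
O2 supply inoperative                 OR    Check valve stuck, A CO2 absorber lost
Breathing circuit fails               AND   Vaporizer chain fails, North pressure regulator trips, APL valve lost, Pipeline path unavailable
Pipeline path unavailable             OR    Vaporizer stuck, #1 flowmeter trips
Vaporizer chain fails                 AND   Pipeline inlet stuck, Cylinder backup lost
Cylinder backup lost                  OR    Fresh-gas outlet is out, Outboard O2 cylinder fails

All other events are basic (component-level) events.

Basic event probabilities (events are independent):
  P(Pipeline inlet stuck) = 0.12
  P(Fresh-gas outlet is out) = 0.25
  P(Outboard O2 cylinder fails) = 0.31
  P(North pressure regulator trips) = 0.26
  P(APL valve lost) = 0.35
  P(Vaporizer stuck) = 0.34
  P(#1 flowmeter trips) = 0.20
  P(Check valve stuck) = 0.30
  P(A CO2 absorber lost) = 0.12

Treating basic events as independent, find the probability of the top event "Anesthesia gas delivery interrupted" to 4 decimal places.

P(Cylinder backup lost) [OR] = 1 − (1−0.25) × (1−0.31) = 0.482500
P(Vaporizer chain fails) [AND] = 0.12 × 0.482500 = 0.057900
P(Pipeline path unavailable) [OR] = 1 − (1−0.34) × (1−0.20) = 0.472000
P(Breathing circuit fails) [AND] = 0.057900 × 0.26 × 0.35 × 0.472000 = 0.002487
P(O2 supply inoperative) [OR] = 1 − (1−0.30) × (1−0.12) = 0.384000
P(Anesthesia gas delivery interrupted) [AND] = 0.002487 × 0.384000 = 0.000955
Rounded to 4 decimal places: P(Anesthesia gas delivery interrupted) ≈ 0.0010.

0.0010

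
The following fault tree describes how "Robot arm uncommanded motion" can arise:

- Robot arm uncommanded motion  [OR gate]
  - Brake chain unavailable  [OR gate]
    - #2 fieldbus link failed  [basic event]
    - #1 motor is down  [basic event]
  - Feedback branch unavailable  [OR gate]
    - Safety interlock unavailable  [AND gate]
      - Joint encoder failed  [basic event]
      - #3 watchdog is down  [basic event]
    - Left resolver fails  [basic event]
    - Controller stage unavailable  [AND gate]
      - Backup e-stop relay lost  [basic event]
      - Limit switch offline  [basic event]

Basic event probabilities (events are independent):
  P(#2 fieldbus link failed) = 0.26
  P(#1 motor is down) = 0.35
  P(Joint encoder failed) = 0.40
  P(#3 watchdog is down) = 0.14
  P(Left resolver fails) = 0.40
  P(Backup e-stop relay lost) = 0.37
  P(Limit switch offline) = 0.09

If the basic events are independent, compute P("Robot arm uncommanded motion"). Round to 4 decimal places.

0.7366

P(Brake chain unavailable) [OR] = 1 − (1−0.26) × (1−0.35) = 0.519000
P(Safety interlock unavailable) [AND] = 0.40 × 0.14 = 0.056000
P(Controller stage unavailable) [AND] = 0.37 × 0.09 = 0.033300
P(Feedback branch unavailable) [OR] = 1 − (1−0.056000) × (1−0.40) × (1−0.033300) = 0.452461
P(Robot arm uncommanded motion) [OR] = 1 − (1−0.519000) × (1−0.452461) = 0.736634
Rounded to 4 decimal places: P(Robot arm uncommanded motion) ≈ 0.7366.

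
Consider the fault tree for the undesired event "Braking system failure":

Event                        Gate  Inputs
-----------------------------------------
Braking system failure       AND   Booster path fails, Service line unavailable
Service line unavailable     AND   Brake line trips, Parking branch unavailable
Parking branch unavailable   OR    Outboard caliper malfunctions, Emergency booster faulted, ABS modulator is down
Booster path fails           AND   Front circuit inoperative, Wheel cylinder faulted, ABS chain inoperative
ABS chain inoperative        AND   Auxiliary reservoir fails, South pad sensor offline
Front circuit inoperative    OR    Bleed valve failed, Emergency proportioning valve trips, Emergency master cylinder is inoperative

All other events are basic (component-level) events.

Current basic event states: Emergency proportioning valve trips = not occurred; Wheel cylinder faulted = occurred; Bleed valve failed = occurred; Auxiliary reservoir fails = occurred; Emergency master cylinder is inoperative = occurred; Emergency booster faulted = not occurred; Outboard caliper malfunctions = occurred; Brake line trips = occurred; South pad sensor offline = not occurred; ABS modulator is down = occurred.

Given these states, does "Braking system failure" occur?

Front circuit inoperative [OR]: Bleed valve failed=occurs, Emergency proportioning valve trips=not, Emergency master cylinder is inoperative=occurs → at least one input occurs → occurs.
ABS chain inoperative [AND]: Auxiliary reservoir fails=occurs, South pad sensor offline=not → not all inputs occur → does not occur.
Booster path fails [AND]: Front circuit inoperative=occurs, Wheel cylinder faulted=occurs, ABS chain inoperative=not → not all inputs occur → does not occur.
Parking branch unavailable [OR]: Outboard caliper malfunctions=occurs, Emergency booster faulted=not, ABS modulator is down=occurs → at least one input occurs → occurs.
Service line unavailable [AND]: Brake line trips=occurs, Parking branch unavailable=occurs → all inputs occur → occurs.
Braking system failure [AND]: Booster path fails=not, Service line unavailable=occurs → not all inputs occur → does not occur.

No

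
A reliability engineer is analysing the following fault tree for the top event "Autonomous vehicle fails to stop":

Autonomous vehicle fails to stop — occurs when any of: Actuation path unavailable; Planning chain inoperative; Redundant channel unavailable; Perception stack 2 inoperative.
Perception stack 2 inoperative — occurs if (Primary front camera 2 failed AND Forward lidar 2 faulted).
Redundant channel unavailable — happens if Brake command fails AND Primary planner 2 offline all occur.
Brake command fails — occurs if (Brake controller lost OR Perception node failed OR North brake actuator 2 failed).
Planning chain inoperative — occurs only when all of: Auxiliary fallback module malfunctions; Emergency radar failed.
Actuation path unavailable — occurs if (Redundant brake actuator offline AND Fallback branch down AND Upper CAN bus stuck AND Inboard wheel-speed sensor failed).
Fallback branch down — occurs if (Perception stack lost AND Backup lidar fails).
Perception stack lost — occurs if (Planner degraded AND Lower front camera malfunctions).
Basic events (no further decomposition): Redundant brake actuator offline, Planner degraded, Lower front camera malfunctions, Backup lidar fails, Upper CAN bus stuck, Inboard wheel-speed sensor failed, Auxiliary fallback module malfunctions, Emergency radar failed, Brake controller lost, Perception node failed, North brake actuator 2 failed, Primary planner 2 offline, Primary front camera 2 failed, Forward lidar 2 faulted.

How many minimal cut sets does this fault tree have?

Perception stack lost [AND]: one cut set from each child combined → 1 × 1 = 1 cut set(s).
Fallback branch down [AND]: one cut set from each child combined → 1 × 1 = 1 cut set(s).
Actuation path unavailable [AND]: one cut set from each child combined → 1 × 1 × 1 × 1 = 1 cut set(s).
Planning chain inoperative [AND]: one cut set from each child combined → 1 × 1 = 1 cut set(s).
Brake command fails [OR]: union of children's cut sets → 3 cut set(s).
Redundant channel unavailable [AND]: one cut set from each child combined → 3 × 1 = 3 cut set(s).
Perception stack 2 inoperative [AND]: one cut set from each child combined → 1 × 1 = 1 cut set(s).
Autonomous vehicle fails to stop [OR]: union of children's cut sets → 6 cut set(s).
Minimal cut sets: {Backup lidar fails, Inboard wheel-speed sensor failed, Lower front camera malfunctions, Planner degraded, Redundant brake actuator offline, Upper CAN bus stuck}; {Auxiliary fallback module malfunctions, Emergency radar failed}; {Brake controller lost, Primary planner 2 offline}; {Perception node failed, Primary planner 2 offline}; {North brake actuator 2 failed, Primary planner 2 offline}; {Forward lidar 2 faulted, Primary front camera 2 failed}.

6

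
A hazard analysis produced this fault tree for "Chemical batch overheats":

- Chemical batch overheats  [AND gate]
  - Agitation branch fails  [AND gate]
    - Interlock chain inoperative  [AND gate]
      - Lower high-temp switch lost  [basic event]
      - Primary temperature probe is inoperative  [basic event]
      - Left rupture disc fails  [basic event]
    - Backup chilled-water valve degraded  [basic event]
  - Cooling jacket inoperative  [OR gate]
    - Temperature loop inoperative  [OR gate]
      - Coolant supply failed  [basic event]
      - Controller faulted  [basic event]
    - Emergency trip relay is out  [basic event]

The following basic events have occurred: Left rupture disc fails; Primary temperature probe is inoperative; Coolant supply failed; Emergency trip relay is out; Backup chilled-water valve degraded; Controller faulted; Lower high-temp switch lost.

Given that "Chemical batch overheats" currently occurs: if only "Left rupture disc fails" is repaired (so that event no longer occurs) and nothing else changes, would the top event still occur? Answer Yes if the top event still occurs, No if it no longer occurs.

Counterfactual: set "Left rupture disc fails" to not occurred.
Interlock chain inoperative [AND]: Lower high-temp switch lost=occurs, Primary temperature probe is inoperative=occurs, Left rupture disc fails=not → not all inputs occur → does not occur.
Agitation branch fails [AND]: Interlock chain inoperative=not, Backup chilled-water valve degraded=occurs → not all inputs occur → does not occur.
Temperature loop inoperative [OR]: Coolant supply failed=occurs, Controller faulted=occurs → at least one input occurs → occurs.
Cooling jacket inoperative [OR]: Temperature loop inoperative=occurs, Emergency trip relay is out=occurs → at least one input occurs → occurs.
Chemical batch overheats [AND]: Agitation branch fails=not, Cooling jacket inoperative=occurs → not all inputs occur → does not occur.

No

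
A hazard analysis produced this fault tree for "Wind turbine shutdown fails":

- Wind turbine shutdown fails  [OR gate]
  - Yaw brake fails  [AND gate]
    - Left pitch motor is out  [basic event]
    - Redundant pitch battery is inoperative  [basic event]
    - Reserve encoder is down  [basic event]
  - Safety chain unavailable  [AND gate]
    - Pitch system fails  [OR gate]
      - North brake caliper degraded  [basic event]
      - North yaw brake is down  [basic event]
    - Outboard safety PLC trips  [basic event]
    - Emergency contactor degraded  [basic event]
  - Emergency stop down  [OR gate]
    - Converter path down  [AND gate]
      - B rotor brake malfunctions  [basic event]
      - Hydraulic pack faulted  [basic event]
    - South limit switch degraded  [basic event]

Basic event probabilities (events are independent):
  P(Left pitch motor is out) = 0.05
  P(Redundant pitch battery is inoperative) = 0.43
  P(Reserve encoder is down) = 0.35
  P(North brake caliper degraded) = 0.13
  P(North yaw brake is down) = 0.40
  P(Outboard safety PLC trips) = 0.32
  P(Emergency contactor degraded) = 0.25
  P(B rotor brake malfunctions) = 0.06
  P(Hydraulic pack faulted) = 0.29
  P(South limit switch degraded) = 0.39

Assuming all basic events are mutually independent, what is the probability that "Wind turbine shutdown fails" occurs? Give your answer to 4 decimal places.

P(Yaw brake fails) [AND] = 0.05 × 0.43 × 0.35 = 0.007525
P(Pitch system fails) [OR] = 1 − (1−0.13) × (1−0.40) = 0.478000
P(Safety chain unavailable) [AND] = 0.478000 × 0.32 × 0.25 = 0.038240
P(Converter path down) [AND] = 0.06 × 0.29 = 0.017400
P(Emergency stop down) [OR] = 1 − (1−0.017400) × (1−0.39) = 0.400614
P(Wind turbine shutdown fails) [OR] = 1 − (1−0.007525) × (1−0.038240) × (1−0.400614) = 0.427872
Rounded to 4 decimal places: P(Wind turbine shutdown fails) ≈ 0.4279.

0.4279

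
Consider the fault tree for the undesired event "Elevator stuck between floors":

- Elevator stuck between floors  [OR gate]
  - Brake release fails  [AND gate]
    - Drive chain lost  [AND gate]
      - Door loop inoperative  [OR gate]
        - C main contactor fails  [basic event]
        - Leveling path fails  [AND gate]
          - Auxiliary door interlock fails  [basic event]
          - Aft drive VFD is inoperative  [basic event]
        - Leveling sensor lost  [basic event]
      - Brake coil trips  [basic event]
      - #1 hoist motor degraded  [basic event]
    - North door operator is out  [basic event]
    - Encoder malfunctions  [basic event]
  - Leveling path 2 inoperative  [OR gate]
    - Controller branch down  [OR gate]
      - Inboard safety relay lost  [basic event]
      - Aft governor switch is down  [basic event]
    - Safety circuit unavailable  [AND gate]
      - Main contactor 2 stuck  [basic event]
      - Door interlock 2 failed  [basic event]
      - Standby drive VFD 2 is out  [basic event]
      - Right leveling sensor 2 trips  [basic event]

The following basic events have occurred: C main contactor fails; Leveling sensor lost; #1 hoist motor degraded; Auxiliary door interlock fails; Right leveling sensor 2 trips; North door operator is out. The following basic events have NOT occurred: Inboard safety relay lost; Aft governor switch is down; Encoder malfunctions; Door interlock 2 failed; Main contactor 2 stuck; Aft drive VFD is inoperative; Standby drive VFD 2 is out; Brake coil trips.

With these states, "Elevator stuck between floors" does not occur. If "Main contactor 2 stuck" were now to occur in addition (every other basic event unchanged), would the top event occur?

No

Counterfactual: set "Main contactor 2 stuck" to occurred.
Leveling path fails [AND]: Auxiliary door interlock fails=occurs, Aft drive VFD is inoperative=not → not all inputs occur → does not occur.
Door loop inoperative [OR]: C main contactor fails=occurs, Leveling path fails=not, Leveling sensor lost=occurs → at least one input occurs → occurs.
Drive chain lost [AND]: Door loop inoperative=occurs, Brake coil trips=not, #1 hoist motor degraded=occurs → not all inputs occur → does not occur.
Brake release fails [AND]: Drive chain lost=not, North door operator is out=occurs, Encoder malfunctions=not → not all inputs occur → does not occur.
Controller branch down [OR]: Inboard safety relay lost=not, Aft governor switch is down=not → no input occurs → does not occur.
Safety circuit unavailable [AND]: Main contactor 2 stuck=occurs, Door interlock 2 failed=not, Standby drive VFD 2 is out=not, Right leveling sensor 2 trips=occurs → not all inputs occur → does not occur.
Leveling path 2 inoperative [OR]: Controller branch down=not, Safety circuit unavailable=not → no input occurs → does not occur.
Elevator stuck between floors [OR]: Brake release fails=not, Leveling path 2 inoperative=not → no input occurs → does not occur.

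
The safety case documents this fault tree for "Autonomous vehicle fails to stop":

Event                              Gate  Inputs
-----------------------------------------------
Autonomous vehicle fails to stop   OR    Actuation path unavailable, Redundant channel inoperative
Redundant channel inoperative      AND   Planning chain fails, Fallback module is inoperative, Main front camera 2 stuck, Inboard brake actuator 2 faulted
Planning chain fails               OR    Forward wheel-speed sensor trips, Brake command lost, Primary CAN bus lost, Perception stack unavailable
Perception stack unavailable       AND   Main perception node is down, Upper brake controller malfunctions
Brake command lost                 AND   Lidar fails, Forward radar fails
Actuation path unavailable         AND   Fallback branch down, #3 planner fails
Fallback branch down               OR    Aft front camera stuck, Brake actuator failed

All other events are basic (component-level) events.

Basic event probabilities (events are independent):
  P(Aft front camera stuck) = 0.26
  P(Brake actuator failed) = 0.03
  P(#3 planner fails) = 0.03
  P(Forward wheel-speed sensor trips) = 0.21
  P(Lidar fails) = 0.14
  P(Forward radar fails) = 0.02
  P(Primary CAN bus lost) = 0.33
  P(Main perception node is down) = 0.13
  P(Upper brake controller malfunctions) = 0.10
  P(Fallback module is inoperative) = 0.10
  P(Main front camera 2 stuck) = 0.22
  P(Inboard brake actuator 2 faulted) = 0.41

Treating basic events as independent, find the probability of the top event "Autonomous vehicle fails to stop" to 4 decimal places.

P(Fallback branch down) [OR] = 1 − (1−0.26) × (1−0.03) = 0.282200
P(Actuation path unavailable) [AND] = 0.282200 × 0.03 = 0.008466
P(Brake command lost) [AND] = 0.14 × 0.02 = 0.002800
P(Perception stack unavailable) [AND] = 0.13 × 0.10 = 0.013000
P(Planning chain fails) [OR] = 1 − (1−0.21) × (1−0.002800) × (1−0.33) × (1−0.013000) = 0.479044
P(Redundant channel inoperative) [AND] = 0.479044 × 0.10 × 0.22 × 0.41 = 0.004321
P(Autonomous vehicle fails to stop) [OR] = 1 − (1−0.008466) × (1−0.004321) = 0.012750
Rounded to 4 decimal places: P(Autonomous vehicle fails to stop) ≈ 0.0128.

0.0128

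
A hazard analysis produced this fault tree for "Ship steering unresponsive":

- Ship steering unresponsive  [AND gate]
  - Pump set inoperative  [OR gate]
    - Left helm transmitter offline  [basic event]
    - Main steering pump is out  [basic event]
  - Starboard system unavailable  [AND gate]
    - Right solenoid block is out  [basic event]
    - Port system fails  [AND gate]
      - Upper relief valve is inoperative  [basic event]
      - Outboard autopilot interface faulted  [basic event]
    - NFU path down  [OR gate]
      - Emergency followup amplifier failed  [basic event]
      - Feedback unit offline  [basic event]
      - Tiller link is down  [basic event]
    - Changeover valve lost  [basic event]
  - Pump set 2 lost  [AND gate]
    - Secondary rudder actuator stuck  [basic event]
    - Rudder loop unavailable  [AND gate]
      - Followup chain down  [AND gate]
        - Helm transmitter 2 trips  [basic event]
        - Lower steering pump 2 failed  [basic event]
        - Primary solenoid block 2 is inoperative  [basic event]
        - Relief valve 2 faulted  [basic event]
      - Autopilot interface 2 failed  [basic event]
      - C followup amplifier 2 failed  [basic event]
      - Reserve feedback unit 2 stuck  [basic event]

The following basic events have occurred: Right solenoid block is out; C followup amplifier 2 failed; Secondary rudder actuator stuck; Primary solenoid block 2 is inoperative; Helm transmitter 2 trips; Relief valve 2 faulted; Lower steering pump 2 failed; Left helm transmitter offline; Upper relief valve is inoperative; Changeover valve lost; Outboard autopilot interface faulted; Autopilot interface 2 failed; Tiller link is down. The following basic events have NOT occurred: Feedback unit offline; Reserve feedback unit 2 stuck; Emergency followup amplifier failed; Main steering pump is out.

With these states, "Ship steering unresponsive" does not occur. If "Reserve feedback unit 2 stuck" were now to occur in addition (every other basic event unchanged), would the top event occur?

Yes

Counterfactual: set "Reserve feedback unit 2 stuck" to occurred.
Pump set inoperative [OR]: Left helm transmitter offline=occurs, Main steering pump is out=not → at least one input occurs → occurs.
Port system fails [AND]: Upper relief valve is inoperative=occurs, Outboard autopilot interface faulted=occurs → all inputs occur → occurs.
NFU path down [OR]: Emergency followup amplifier failed=not, Feedback unit offline=not, Tiller link is down=occurs → at least one input occurs → occurs.
Starboard system unavailable [AND]: Right solenoid block is out=occurs, Port system fails=occurs, NFU path down=occurs, Changeover valve lost=occurs → all inputs occur → occurs.
Followup chain down [AND]: Helm transmitter 2 trips=occurs, Lower steering pump 2 failed=occurs, Primary solenoid block 2 is inoperative=occurs, Relief valve 2 faulted=occurs → all inputs occur → occurs.
Rudder loop unavailable [AND]: Followup chain down=occurs, Autopilot interface 2 failed=occurs, C followup amplifier 2 failed=occurs, Reserve feedback unit 2 stuck=occurs → all inputs occur → occurs.
Pump set 2 lost [AND]: Secondary rudder actuator stuck=occurs, Rudder loop unavailable=occurs → all inputs occur → occurs.
Ship steering unresponsive [AND]: Pump set inoperative=occurs, Starboard system unavailable=occurs, Pump set 2 lost=occurs → all inputs occur → occurs.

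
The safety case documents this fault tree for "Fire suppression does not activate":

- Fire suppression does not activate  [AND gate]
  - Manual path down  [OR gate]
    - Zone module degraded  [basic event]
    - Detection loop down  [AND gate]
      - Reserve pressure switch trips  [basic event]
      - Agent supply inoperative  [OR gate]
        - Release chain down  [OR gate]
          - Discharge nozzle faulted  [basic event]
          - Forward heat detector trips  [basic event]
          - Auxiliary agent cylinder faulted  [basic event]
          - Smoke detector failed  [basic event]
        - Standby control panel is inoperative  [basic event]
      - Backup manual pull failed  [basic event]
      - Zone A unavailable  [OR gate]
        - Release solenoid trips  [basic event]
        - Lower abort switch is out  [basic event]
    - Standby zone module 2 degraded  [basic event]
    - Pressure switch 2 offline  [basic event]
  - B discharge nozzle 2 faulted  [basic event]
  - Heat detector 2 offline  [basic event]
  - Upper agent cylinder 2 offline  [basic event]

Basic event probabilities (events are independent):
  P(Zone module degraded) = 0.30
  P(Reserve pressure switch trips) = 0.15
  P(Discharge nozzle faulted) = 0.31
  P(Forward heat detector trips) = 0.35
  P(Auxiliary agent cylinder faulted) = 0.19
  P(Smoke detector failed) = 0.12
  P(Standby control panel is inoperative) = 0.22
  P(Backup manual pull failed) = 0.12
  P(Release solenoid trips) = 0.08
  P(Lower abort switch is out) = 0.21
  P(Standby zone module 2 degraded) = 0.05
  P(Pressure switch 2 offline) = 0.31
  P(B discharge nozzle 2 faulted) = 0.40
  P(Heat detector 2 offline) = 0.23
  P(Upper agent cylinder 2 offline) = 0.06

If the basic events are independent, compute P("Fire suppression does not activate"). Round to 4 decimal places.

0.0030

P(Release chain down) [OR] = 1 − (1−0.31) × (1−0.35) × (1−0.19) × (1−0.12) = 0.680309
P(Agent supply inoperative) [OR] = 1 − (1−0.680309) × (1−0.22) = 0.750641
P(Zone A unavailable) [OR] = 1 − (1−0.08) × (1−0.21) = 0.273200
P(Detection loop down) [AND] = 0.15 × 0.750641 × 0.12 × 0.273200 = 0.003691
P(Manual path down) [OR] = 1 − (1−0.30) × (1−0.003691) × (1−0.05) × (1−0.31) = 0.542844
P(Fire suppression does not activate) [AND] = 0.542844 × 0.40 × 0.23 × 0.06 = 0.002996
Rounded to 4 decimal places: P(Fire suppression does not activate) ≈ 0.0030.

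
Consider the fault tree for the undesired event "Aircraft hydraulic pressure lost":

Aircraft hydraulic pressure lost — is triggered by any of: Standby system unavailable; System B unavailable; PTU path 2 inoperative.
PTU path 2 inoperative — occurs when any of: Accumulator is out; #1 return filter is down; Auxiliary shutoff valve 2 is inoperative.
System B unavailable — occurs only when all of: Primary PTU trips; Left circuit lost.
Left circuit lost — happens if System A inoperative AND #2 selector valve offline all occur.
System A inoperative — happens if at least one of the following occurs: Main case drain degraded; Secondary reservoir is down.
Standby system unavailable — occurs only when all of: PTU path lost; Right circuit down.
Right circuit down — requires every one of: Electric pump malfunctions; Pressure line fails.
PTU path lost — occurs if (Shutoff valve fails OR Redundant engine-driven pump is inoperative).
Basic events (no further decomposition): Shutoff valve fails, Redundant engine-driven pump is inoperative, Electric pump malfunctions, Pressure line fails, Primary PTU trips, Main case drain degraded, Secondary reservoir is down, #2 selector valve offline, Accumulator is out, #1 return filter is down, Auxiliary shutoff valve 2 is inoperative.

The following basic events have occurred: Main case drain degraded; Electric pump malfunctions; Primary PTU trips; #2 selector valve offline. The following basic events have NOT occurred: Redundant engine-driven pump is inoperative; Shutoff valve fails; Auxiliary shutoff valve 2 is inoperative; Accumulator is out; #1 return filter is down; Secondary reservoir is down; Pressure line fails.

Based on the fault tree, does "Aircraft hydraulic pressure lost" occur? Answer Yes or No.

Yes

PTU path lost [OR]: Shutoff valve fails=not, Redundant engine-driven pump is inoperative=not → no input occurs → does not occur.
Right circuit down [AND]: Electric pump malfunctions=occurs, Pressure line fails=not → not all inputs occur → does not occur.
Standby system unavailable [AND]: PTU path lost=not, Right circuit down=not → not all inputs occur → does not occur.
System A inoperative [OR]: Main case drain degraded=occurs, Secondary reservoir is down=not → at least one input occurs → occurs.
Left circuit lost [AND]: System A inoperative=occurs, #2 selector valve offline=occurs → all inputs occur → occurs.
System B unavailable [AND]: Primary PTU trips=occurs, Left circuit lost=occurs → all inputs occur → occurs.
PTU path 2 inoperative [OR]: Accumulator is out=not, #1 return filter is down=not, Auxiliary shutoff valve 2 is inoperative=not → no input occurs → does not occur.
Aircraft hydraulic pressure lost [OR]: Standby system unavailable=not, System B unavailable=occurs, PTU path 2 inoperative=not → at least one input occurs → occurs.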